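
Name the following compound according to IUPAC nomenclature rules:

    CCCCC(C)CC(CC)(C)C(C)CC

4-ethyl-3,4,6-trimethyldecane

The longest continuous carbon chain has 10 atoms, so the parent hydride is decane.
Choose the numbering such that the substituent locant set {3,4,4,6} is lower than {5,7,7,8} at the first point of difference.
With this numbering: an ethyl group at C-4; methyl groups at C-3 and C-4 and C-6.
Substituent prefixes are cited in alphabetical order (multiplying prefixes like di-/tri- are ignored for ordering).
The name is 4-ethyl-3,4,6-trimethyldecane.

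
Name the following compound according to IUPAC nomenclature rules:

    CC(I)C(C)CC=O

The longest chain bearing the –CHO group is 5 carbons long (pentane).
An aldehyde (terminal –CHO) is the principal characteristic group, giving the suffix -al.
Choose the numbering such that the aldehyde carbon is C-1 by definition.
That gives an iodo group at C-4; a methyl group at C-3.
Prefixes are listed alphabetically: iodo, methyl.
Putting it together: 4-iodo-3-methylpentanal.

4-iodo-3-methylpentanal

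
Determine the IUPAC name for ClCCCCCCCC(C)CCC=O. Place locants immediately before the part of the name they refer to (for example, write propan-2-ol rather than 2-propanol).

The longest carbon chain that includes the –CHO group has 11 carbons, so the parent hydride is undecane.
The highest-priority functional group is an aldehyde (terminal –CHO), so the name ends in -al.
Choose the numbering such that the aldehyde carbon is C-1 by definition.
With this numbering: a chloro group at C-11; a methyl group at C-4.
The substituents are ordered alphabetically, ignoring any di-/tri- multipliers.
Assembling the pieces gives 11-chloro-4-methylundecanal.

11-chloro-4-methylundecanal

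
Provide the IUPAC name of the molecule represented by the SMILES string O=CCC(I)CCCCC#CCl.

Counting along the main chain through the –CHO group and the multiple bond gives 9 carbons: the parent is nonane.
An aldehyde (terminal –CHO) is the principal characteristic group, giving the suffix -al.
The chain contains a C≡C triple bond, so the unsaturation ending is -yne.
Number the chain so that the aldehyde carbon is C-1 by definition.
That gives the triple bond between C-8 and C-9; a chloro group at C-9; an iodo group at C-3.
The substituents are ordered alphabetically, ignoring any di-/tri- multipliers.
The name is 9-chloro-3-iodonon-8-ynal.

9-chloro-3-iodonon-8-ynal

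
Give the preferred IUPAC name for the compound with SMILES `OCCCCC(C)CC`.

5-methylheptan-1-ol

Counting along the main chain through the –OH group gives 7 carbons: the parent is heptane.
The principal characteristic group is an alcohol (–OH), named with the suffix -ol.
Number the chain so that numbering from this end puts the hydroxyl group at C-1 rather than C-7.
With this numbering: the hydroxyl at C-1; a methyl group at C-5.
Assembling the pieces gives 5-methylheptan-1-ol.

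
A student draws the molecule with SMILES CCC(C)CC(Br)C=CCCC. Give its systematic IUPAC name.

The longest chain bearing the multiple bond is 10 carbons long (decane).
The chain contains a C=C double bond, so the unsaturation ending is -ene.
Number the chain so that numbering from this end puts the double bond at C-4 rather than C-6.
This places the double bond between C-4 and C-5; a bromo group at C-6; a methyl group at C-8.
The substituents are ordered alphabetically, ignoring any di-/tri- multipliers.
The name is 6-bromo-8-methyldec-4-ene.

6-bromo-8-methyldec-4-ene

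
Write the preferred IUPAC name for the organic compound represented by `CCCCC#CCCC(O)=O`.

non-4-ynoic acid

The longest carbon chain that includes the –COOH group and the multiple bond has 9 carbons, so the parent hydride is nonane.
The principal characteristic group is a carboxylic acid (terminal –COOH), named with the suffix -oic acid.
There is one C≡C triple bond, indicated by the ending -yne.
Choose the numbering such that the carboxylic acid carbon is C-1 by definition.
This places the triple bond between C-4 and C-5.
Putting it together: non-4-ynoic acid.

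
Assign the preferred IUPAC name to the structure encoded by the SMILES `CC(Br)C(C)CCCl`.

4-bromo-1-chloro-3-methylpentane

The longest continuous carbon chain has 5 atoms, so the parent hydride is pentane.
The numbering direction is chosen so that the substituent locant set {1,3,4} is lower than {2,3,5} at the first point of difference.
With this numbering: a bromo group at C-4; a chloro group at C-1; a methyl group at C-3.
Substituent prefixes are cited in alphabetical order (multiplying prefixes like di-/tri- are ignored for ordering).
Putting it together: 4-bromo-1-chloro-3-methylpentane.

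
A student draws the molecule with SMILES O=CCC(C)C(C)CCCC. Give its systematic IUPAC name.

Counting along the main chain through the –CHO group gives 8 carbons: the parent is octane.
An aldehyde (terminal –CHO) is the principal characteristic group, giving the suffix -al.
Choose the numbering such that the aldehyde carbon is C-1 by definition.
With this numbering: methyl groups at C-3 and C-4.
Putting it together: 3,4-dimethyloctanal.

3,4-dimethyloctanal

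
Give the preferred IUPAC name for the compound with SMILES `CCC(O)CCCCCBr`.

8-bromooctan-3-ol

The longest chain bearing the –OH group is 8 carbons long (octane).
The highest-priority functional group is an alcohol (–OH), so the name ends in -ol.
The numbering direction is chosen so that numbering from this end puts the hydroxyl group at C-3 rather than C-6.
With this numbering: the hydroxyl at C-3; a bromo group at C-8.
Putting it together: 8-bromooctan-3-ol.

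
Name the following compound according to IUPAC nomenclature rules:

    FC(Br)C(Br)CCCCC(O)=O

6,7-dibromo-7-fluoroheptanoic acid

Counting along the main chain through the –COOH group gives 7 carbons: the parent is heptane.
A carboxylic acid (terminal –COOH) is the principal characteristic group, giving the suffix -oic acid.
Choose the numbering such that the carboxylic acid carbon is C-1 by definition.
This places bromo groups at C-6 and C-7; a fluoro group at C-7.
Substituent prefixes are cited in alphabetical order (multiplying prefixes like di-/tri- are ignored for ordering).
The name is 6,7-dibromo-7-fluoroheptanoic acid.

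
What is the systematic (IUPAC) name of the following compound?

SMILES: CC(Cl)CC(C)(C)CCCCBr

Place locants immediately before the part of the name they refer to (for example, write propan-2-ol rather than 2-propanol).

The longest carbon chain is 8 atoms: the parent is octane.
The numbering direction is chosen so that the substituent locant set {1,5,5,7} is lower than {2,4,4,8} at the first point of difference.
That gives a bromo group at C-1; a chloro group at C-7; two methyl groups at C-5.
Prefixes are listed alphabetically: bromo, chloro, methyl.
The name is 1-bromo-7-chloro-5,5-dimethyloctane.

1-bromo-7-chloro-5,5-dimethyloctane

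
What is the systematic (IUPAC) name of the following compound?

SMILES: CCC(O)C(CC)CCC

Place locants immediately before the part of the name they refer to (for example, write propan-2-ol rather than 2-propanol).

The longest carbon chain that includes the –OH group has 7 carbons, so the parent hydride is heptane.
The principal characteristic group is an alcohol (–OH), named with the suffix -ol.
The numbering direction is chosen so that numbering from this end puts the hydroxyl group at C-3 rather than C-5.
This places the hydroxyl at C-3; an ethyl group at C-4.
Putting it together: 4-ethylheptan-3-ol.

4-ethylheptan-3-ol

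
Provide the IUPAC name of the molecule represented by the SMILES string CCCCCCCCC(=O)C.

The longest chain bearing the carbonyl is 10 carbons long (decane).
The highest-priority functional group is a ketone (C=O on an internal carbon), so the name ends in -one.
Number the chain so that numbering from this end puts the carbonyl group at C-2 rather than C-9.
With this numbering: the carbonyl at C-2.
Assembling the pieces gives decan-2-one.

decan-2-one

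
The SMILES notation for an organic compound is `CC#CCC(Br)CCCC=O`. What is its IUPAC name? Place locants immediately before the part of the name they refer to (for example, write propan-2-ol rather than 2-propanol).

The longest carbon chain that includes the –CHO group and the multiple bond has 9 carbons, so the parent hydride is nonane.
The principal characteristic group is an aldehyde (terminal –CHO), named with the suffix -al.
A C≡C triple bond in the chain gives the infix -yne-.
Number the chain so that the aldehyde carbon is C-1 by definition.
That gives the triple bond between C-7 and C-8; a bromo group at C-5.
Putting it together: 5-bromonon-7-ynal.

5-bromonon-7-ynal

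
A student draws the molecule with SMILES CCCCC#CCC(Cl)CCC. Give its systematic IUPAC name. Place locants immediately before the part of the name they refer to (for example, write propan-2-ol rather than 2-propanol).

The longest chain bearing the multiple bond is 11 carbons long (undecane).
A C≡C triple bond in the chain gives the infix -yne-.
Number the chain so that numbering from this end puts the triple bond at C-5 rather than C-6.
With this numbering: the triple bond between C-5 and C-6; a chloro group at C-8.
The name is 8-chloroundec-5-yne.

8-chloroundec-5-yne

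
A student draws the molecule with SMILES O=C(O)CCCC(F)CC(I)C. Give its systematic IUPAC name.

5-fluoro-7-iodooctanoic acid

The longest chain bearing the –COOH group is 8 carbons long (octane).
The highest-priority functional group is a carboxylic acid (terminal –COOH), so the name ends in -oic acid.
Choose the numbering such that the carboxylic acid carbon is C-1 by definition.
With this numbering: a fluoro group at C-5; an iodo group at C-7.
Substituent prefixes are cited in alphabetical order (multiplying prefixes like di-/tri- are ignored for ordering).
The name is 5-fluoro-7-iodooctanoic acid.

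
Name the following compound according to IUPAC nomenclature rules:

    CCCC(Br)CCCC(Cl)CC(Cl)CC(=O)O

The longest carbon chain that includes the –COOH group has 12 carbons, so the parent hydride is dodecane.
A carboxylic acid (terminal –COOH) is the principal characteristic group, giving the suffix -oic acid.
Choose the numbering such that the carboxylic acid carbon is C-1 by definition.
This places a bromo group at C-9; chloro groups at C-3 and C-5.
Substituent prefixes are cited in alphabetical order (multiplying prefixes like di-/tri- are ignored for ordering).
The name is 9-bromo-3,5-dichlorododecanoic acid.

9-bromo-3,5-dichlorododecanoic acid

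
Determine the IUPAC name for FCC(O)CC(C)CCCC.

Counting along the main chain through the –OH group gives 8 carbons: the parent is octane.
The principal characteristic group is an alcohol (–OH), named with the suffix -ol.
Number the chain so that numbering from this end puts the hydroxyl group at C-2 rather than C-7.
With this numbering: the hydroxyl at C-2; a fluoro group at C-1; a methyl group at C-4.
Substituent prefixes are cited in alphabetical order (multiplying prefixes like di-/tri- are ignored for ordering).
Putting it together: 1-fluoro-4-methyloctan-2-ol.

1-fluoro-4-methyloctan-2-ol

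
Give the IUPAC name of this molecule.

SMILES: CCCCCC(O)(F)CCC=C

Counting along the main chain through the –OH group and the multiple bond gives 10 carbons: the parent is decane.
An alcohol (–OH) is the principal characteristic group, giving the suffix -ol.
The chain contains a C=C double bond, so the unsaturation ending is -ene.
The numbering direction is chosen so that numbering from this end puts the hydroxyl group at C-5 rather than C-6.
That gives the hydroxyl at C-5; the double bond between C-1 and C-2; a fluoro group at C-5.
The name is 5-fluorodec-1-en-5-ol.

5-fluorodec-1-en-5-ol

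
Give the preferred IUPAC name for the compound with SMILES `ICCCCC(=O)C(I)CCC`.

1,6-diiodononan-5-one

The longest carbon chain that includes the carbonyl has 9 carbons, so the parent hydride is nonane.
The principal characteristic group is a ketone (C=O on an internal carbon), named with the suffix -one.
Choose the numbering such that the substituent locant set {1,6} is lower than {4,9} at the first point of difference.
That gives the carbonyl at C-5; iodo groups at C-1 and C-6.
The name is 1,6-diiodononan-5-one.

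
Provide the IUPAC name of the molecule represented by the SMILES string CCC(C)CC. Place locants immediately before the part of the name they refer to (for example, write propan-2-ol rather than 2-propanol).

3-methylpentane

The longest carbon chain is 5 atoms: the parent is pentane.
Numbering from either end gives identical locants here.
With this numbering: a methyl group at C-3.
Assembling the pieces gives 3-methylpentane.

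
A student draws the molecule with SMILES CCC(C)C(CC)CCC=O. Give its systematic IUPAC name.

Counting along the main chain through the –CHO group gives 7 carbons: the parent is heptane.
The highest-priority functional group is an aldehyde (terminal –CHO), so the name ends in -al.
Choose the numbering such that the aldehyde carbon is C-1 by definition.
That gives an ethyl group at C-4; a methyl group at C-5.
Substituent prefixes are cited in alphabetical order (multiplying prefixes like di-/tri- are ignored for ordering).
Putting it together: 4-ethyl-5-methylheptanal.

4-ethyl-5-methylheptanal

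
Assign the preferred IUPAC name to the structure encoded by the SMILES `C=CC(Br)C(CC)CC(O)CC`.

The longest chain bearing the –OH group and the multiple bond is 8 carbons long (octane).
The principal characteristic group is an alcohol (–OH), named with the suffix -ol.
The chain contains a C=C double bond, so the unsaturation ending is -ene.
Number the chain so that numbering from this end puts the hydroxyl group at C-3 rather than C-6.
With this numbering: the hydroxyl at C-3; the double bond between C-7 and C-8; a bromo group at C-6; an ethyl group at C-5.
Prefixes are listed alphabetically: bromo, ethyl.
Putting it together: 6-bromo-5-ethyloct-7-en-3-ol.

6-bromo-5-ethyloct-7-en-3-ol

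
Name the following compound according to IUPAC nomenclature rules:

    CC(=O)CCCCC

The longest chain bearing the carbonyl is 7 carbons long (heptane).
A ketone (C=O on an internal carbon) is the principal characteristic group, giving the suffix -one.
Choose the numbering such that numbering from this end puts the carbonyl group at C-2 rather than C-6.
This places the carbonyl at C-2.
The name is heptan-2-one.

heptan-2-one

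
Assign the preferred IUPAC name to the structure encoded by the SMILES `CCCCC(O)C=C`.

Counting along the main chain through the –OH group and the multiple bond gives 7 carbons: the parent is heptane.
An alcohol (–OH) is the principal characteristic group, giving the suffix -ol.
The chain contains a C=C double bond, so the unsaturation ending is -ene.
Choose the numbering such that numbering from this end puts the hydroxyl group at C-3 rather than C-5.
This places the hydroxyl at C-3; the double bond between C-1 and C-2.
Assembling the pieces gives hept-1-en-3-ol.

hept-1-en-3-ol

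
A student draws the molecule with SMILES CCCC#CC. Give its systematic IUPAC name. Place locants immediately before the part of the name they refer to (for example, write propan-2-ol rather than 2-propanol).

The longest carbon chain that includes the multiple bond has 6 carbons, so the parent hydride is hexane.
The chain contains a C≡C triple bond, so the unsaturation ending is -yne.
The numbering direction is chosen so that numbering from this end puts the triple bond at C-2 rather than C-4.
This places the triple bond between C-2 and C-3.
The name is hex-2-yne.

hex-2-yne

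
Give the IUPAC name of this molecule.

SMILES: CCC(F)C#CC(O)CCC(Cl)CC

The longest chain bearing the –OH group and the multiple bond is 11 carbons long (undecane).
An alcohol (–OH) is the principal characteristic group, giving the suffix -ol.
The chain contains a C≡C triple bond, so the unsaturation ending is -yne.
Number the chain so that numbering from this end puts the triple bond at C-4 rather than C-7.
That gives the hydroxyl at C-6; the triple bond between C-4 and C-5; a chloro group at C-9; a fluoro group at C-3.
Substituent prefixes are cited in alphabetical order (multiplying prefixes like di-/tri- are ignored for ordering).
Assembling the pieces gives 9-chloro-3-fluoroundec-4-yn-6-ol.

9-chloro-3-fluoroundec-4-yn-6-ol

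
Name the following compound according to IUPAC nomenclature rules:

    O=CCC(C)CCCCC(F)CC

8-fluoro-3-methyldecanal

The longest carbon chain that includes the –CHO group has 10 carbons, so the parent hydride is decane.
The highest-priority functional group is an aldehyde (terminal –CHO), so the name ends in -al.
Choose the numbering such that the aldehyde carbon is C-1 by definition.
With this numbering: a fluoro group at C-8; a methyl group at C-3.
Substituent prefixes are cited in alphabetical order (multiplying prefixes like di-/tri- are ignored for ordering).
The name is 8-fluoro-3-methyldecanal.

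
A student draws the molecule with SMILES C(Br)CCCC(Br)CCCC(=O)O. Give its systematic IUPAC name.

5,9-dibromononanoic acid

The longest chain bearing the –COOH group is 9 carbons long (nonane).
The highest-priority functional group is a carboxylic acid (terminal –COOH), so the name ends in -oic acid.
Choose the numbering such that the carboxylic acid carbon is C-1 by definition.
With this numbering: bromo groups at C-5 and C-9.
The name is 5,9-dibromononanoic acid.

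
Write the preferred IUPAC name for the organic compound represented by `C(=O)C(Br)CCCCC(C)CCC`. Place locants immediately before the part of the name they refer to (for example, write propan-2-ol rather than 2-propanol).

The longest chain bearing the –CHO group is 10 carbons long (decane).
The principal characteristic group is an aldehyde (terminal –CHO), named with the suffix -al.
Number the chain so that the aldehyde carbon is C-1 by definition.
That gives a bromo group at C-2; a methyl group at C-7.
Prefixes are listed alphabetically: bromo, methyl.
Assembling the pieces gives 2-bromo-7-methyldecanal.

2-bromo-7-methyldecanal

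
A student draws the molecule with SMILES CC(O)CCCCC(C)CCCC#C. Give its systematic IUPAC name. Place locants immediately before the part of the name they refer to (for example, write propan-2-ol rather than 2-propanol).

7-methyldodec-11-yn-2-ol

The longest carbon chain that includes the –OH group and the multiple bond has 12 carbons, so the parent hydride is dodecane.
The highest-priority functional group is an alcohol (–OH), so the name ends in -ol.
A C≡C triple bond in the chain gives the infix -yne-.
The numbering direction is chosen so that numbering from this end puts the hydroxyl group at C-2 rather than C-11.
That gives the hydroxyl at C-2; the triple bond between C-11 and C-12; a methyl group at C-7.
Putting it together: 7-methyldodec-11-yn-2-ol.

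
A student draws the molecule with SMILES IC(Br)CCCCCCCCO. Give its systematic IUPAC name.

9-bromo-9-iodononan-1-ol

The longest chain bearing the –OH group is 9 carbons long (nonane).
The principal characteristic group is an alcohol (–OH), named with the suffix -ol.
Number the chain so that numbering from this end puts the hydroxyl group at C-1 rather than C-9.
With this numbering: the hydroxyl at C-1; a bromo group at C-9; an iodo group at C-9.
Prefixes are listed alphabetically: bromo, iodo.
Assembling the pieces gives 9-bromo-9-iodononan-1-ol.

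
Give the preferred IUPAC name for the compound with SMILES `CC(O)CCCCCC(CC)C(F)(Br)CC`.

9-bromo-8-ethyl-9-fluoroundecan-2-ol

The longest carbon chain that includes the –OH group has 11 carbons, so the parent hydride is undecane.
An alcohol (–OH) is the principal characteristic group, giving the suffix -ol.
The numbering direction is chosen so that numbering from this end puts the hydroxyl group at C-2 rather than C-10.
That gives the hydroxyl at C-2; a bromo group at C-9; an ethyl group at C-8; a fluoro group at C-9.
Substituent prefixes are cited in alphabetical order (multiplying prefixes like di-/tri- are ignored for ordering).
Putting it together: 9-bromo-8-ethyl-9-fluoroundecan-2-ol.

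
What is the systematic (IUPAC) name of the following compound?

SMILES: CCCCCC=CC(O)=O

Counting along the main chain through the –COOH group and the multiple bond gives 8 carbons: the parent is octane.
The principal characteristic group is a carboxylic acid (terminal –COOH), named with the suffix -oic acid.
The chain contains a C=C double bond, so the unsaturation ending is -ene.
Choose the numbering such that the carboxylic acid carbon is C-1 by definition.
This places the double bond between C-2 and C-3.
Assembling the pieces gives oct-2-enoic acid.

oct-2-enoic acid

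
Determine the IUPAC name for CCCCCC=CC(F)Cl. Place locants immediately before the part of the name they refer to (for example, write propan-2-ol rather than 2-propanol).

1-chloro-1-fluorooct-2-ene

The longest chain bearing the multiple bond is 8 carbons long (octane).
A C=C double bond in the chain gives the infix -ene-.
Choose the numbering such that numbering from this end puts the double bond at C-2 rather than C-6.
With this numbering: the double bond between C-2 and C-3; a chloro group at C-1; a fluoro group at C-1.
Substituent prefixes are cited in alphabetical order (multiplying prefixes like di-/tri- are ignored for ordering).
Putting it together: 1-chloro-1-fluorooct-2-ene.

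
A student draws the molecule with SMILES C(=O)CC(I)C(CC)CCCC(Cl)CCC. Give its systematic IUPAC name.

8-chloro-4-ethyl-3-iodoundecanal

The longest carbon chain that includes the –CHO group has 11 carbons, so the parent hydride is undecane.
The highest-priority functional group is an aldehyde (terminal –CHO), so the name ends in -al.
Choose the numbering such that the aldehyde carbon is C-1 by definition.
That gives a chloro group at C-8; an ethyl group at C-4; an iodo group at C-3.
Substituent prefixes are cited in alphabetical order (multiplying prefixes like di-/tri- are ignored for ordering).
Assembling the pieces gives 8-chloro-4-ethyl-3-iodoundecanal.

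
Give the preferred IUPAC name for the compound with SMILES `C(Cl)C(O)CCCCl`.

1,5-dichloropentan-2-ol

The longest chain bearing the –OH group is 5 carbons long (pentane).
An alcohol (–OH) is the principal characteristic group, giving the suffix -ol.
Choose the numbering such that numbering from this end puts the hydroxyl group at C-2 rather than C-4.
This places the hydroxyl at C-2; chloro groups at C-1 and C-5.
The name is 1,5-dichloropentan-2-ol.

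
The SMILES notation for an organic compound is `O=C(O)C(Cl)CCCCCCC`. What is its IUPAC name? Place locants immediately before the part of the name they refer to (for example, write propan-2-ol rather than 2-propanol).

2-chlorononanoic acid

The longest chain bearing the –COOH group is 9 carbons long (nonane).
The principal characteristic group is a carboxylic acid (terminal –COOH), named with the suffix -oic acid.
The numbering direction is chosen so that the carboxylic acid carbon is C-1 by definition.
That gives a chloro group at C-2.
Putting it together: 2-chlorononanoic acid.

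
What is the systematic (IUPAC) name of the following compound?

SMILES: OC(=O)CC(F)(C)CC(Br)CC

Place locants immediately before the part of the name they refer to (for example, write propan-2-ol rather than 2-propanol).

The longest chain bearing the –COOH group is 7 carbons long (heptane).
A carboxylic acid (terminal –COOH) is the principal characteristic group, giving the suffix -oic acid.
The numbering direction is chosen so that the carboxylic acid carbon is C-1 by definition.
This places a bromo group at C-5; a fluoro group at C-3; a methyl group at C-3.
The substituents are ordered alphabetically, ignoring any di-/tri- multipliers.
Assembling the pieces gives 5-bromo-3-fluoro-3-methylheptanoic acid.

5-bromo-3-fluoro-3-methylheptanoic acid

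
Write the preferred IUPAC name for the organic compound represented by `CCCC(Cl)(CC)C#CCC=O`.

5-chloro-5-ethyloct-3-ynal

Counting along the main chain through the –CHO group and the multiple bond gives 8 carbons: the parent is octane.
The principal characteristic group is an aldehyde (terminal –CHO), named with the suffix -al.
The chain contains a C≡C triple bond, so the unsaturation ending is -yne.
Number the chain so that the aldehyde carbon is C-1 by definition.
With this numbering: the triple bond between C-3 and C-4; a chloro group at C-5; an ethyl group at C-5.
Substituent prefixes are cited in alphabetical order (multiplying prefixes like di-/tri- are ignored for ordering).
The name is 5-chloro-5-ethyloct-3-ynal.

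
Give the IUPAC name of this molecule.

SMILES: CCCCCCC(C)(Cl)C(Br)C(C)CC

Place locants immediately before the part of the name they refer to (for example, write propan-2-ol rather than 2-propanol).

4-bromo-5-chloro-3,5-dimethylundecane

The longest carbon chain is 11 atoms: the parent is undecane.
The numbering direction is chosen so that the substituent locant set {3,4,5,5} is lower than {7,7,8,9} at the first point of difference.
This places a bromo group at C-4; a chloro group at C-5; methyl groups at C-3 and C-5.
Prefixes are listed alphabetically: bromo, chloro, methyl.
Assembling the pieces gives 4-bromo-5-chloro-3,5-dimethylundecane.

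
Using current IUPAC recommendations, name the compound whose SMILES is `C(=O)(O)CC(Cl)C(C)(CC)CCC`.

The longest chain bearing the –COOH group is 7 carbons long (heptane).
The principal characteristic group is a carboxylic acid (terminal –COOH), named with the suffix -oic acid.
The numbering direction is chosen so that the carboxylic acid carbon is C-1 by definition.
That gives a chloro group at C-3; an ethyl group at C-4; a methyl group at C-4.
Substituent prefixes are cited in alphabetical order (multiplying prefixes like di-/tri- are ignored for ordering).
Putting it together: 3-chloro-4-ethyl-4-methylheptanoic acid.

3-chloro-4-ethyl-4-methylheptanoic acid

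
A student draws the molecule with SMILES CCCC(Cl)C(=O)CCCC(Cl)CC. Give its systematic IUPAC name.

Counting along the main chain through the carbonyl gives 11 carbons: the parent is undecane.
A ketone (C=O on an internal carbon) is the principal characteristic group, giving the suffix -one.
Number the chain so that numbering from this end puts the carbonyl group at C-5 rather than C-7.
That gives the carbonyl at C-5; chloro groups at C-4 and C-9.
The name is 4,9-dichloroundecan-5-one.

4,9-dichloroundecan-5-one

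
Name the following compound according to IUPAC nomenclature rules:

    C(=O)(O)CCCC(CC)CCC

5-ethyloctanoic acid

The longest chain bearing the –COOH group is 8 carbons long (octane).
A carboxylic acid (terminal –COOH) is the principal characteristic group, giving the suffix -oic acid.
Choose the numbering such that the carboxylic acid carbon is C-1 by definition.
With this numbering: an ethyl group at C-5.
Assembling the pieces gives 5-ethyloctanoic acid.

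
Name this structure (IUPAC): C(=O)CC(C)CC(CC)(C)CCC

The longest chain bearing the –CHO group is 8 carbons long (octane).
The highest-priority functional group is an aldehyde (terminal –CHO), so the name ends in -al.
The numbering direction is chosen so that the aldehyde carbon is C-1 by definition.
That gives an ethyl group at C-5; methyl groups at C-3 and C-5.
Prefixes are listed alphabetically: ethyl, methyl.
Putting it together: 5-ethyl-3,5-dimethyloctanal.

5-ethyl-3,5-dimethyloctanal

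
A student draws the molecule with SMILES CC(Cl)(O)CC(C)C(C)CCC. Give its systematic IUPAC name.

The longest chain bearing the –OH group is 8 carbons long (octane).
The principal characteristic group is an alcohol (–OH), named with the suffix -ol.
The numbering direction is chosen so that numbering from this end puts the hydroxyl group at C-2 rather than C-7.
This places the hydroxyl at C-2; a chloro group at C-2; methyl groups at C-4 and C-5.
Prefixes are listed alphabetically: chloro, methyl.
Putting it together: 2-chloro-4,5-dimethyloctan-2-ol.

2-chloro-4,5-dimethyloctan-2-ol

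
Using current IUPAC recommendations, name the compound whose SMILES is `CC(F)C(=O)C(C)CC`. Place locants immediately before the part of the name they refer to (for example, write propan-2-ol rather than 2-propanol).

The longest carbon chain that includes the carbonyl has 6 carbons, so the parent hydride is hexane.
The highest-priority functional group is a ketone (C=O on an internal carbon), so the name ends in -one.
Number the chain so that numbering from this end puts the carbonyl group at C-3 rather than C-4.
This places the carbonyl at C-3; a fluoro group at C-2; a methyl group at C-4.
Prefixes are listed alphabetically: fluoro, methyl.
The name is 2-fluoro-4-methylhexan-3-one.

2-fluoro-4-methylhexan-3-one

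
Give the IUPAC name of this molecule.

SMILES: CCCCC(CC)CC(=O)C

The longest chain bearing the carbonyl is 8 carbons long (octane).
A ketone (C=O on an internal carbon) is the principal characteristic group, giving the suffix -one.
The numbering direction is chosen so that numbering from this end puts the carbonyl group at C-2 rather than C-7.
That gives the carbonyl at C-2; an ethyl group at C-4.
The name is 4-ethyloctan-2-one.

4-ethyloctan-2-one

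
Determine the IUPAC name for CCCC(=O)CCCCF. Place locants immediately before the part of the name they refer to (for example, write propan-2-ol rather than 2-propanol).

8-fluorooctan-4-one

Counting along the main chain through the carbonyl gives 8 carbons: the parent is octane.
The highest-priority functional group is a ketone (C=O on an internal carbon), so the name ends in -one.
Number the chain so that numbering from this end puts the carbonyl group at C-4 rather than C-5.
That gives the carbonyl at C-4; a fluoro group at C-8.
Putting it together: 8-fluorooctan-4-one.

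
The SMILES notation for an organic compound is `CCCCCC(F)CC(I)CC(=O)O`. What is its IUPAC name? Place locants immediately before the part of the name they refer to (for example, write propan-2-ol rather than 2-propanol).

5-fluoro-3-iododecanoic acid

Counting along the main chain through the –COOH group gives 10 carbons: the parent is decane.
The principal characteristic group is a carboxylic acid (terminal –COOH), named with the suffix -oic acid.
The numbering direction is chosen so that the carboxylic acid carbon is C-1 by definition.
This places a fluoro group at C-5; an iodo group at C-3.
The substituents are ordered alphabetically, ignoring any di-/tri- multipliers.
Putting it together: 5-fluoro-3-iododecanoic acid.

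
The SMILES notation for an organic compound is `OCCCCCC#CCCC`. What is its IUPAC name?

dec-6-yn-1-ol

The longest chain bearing the –OH group and the multiple bond is 10 carbons long (decane).
The highest-priority functional group is an alcohol (–OH), so the name ends in -ol.
The chain contains a C≡C triple bond, so the unsaturation ending is -yne.
The numbering direction is chosen so that numbering from this end puts the hydroxyl group at C-1 rather than C-10.
That gives the hydroxyl at C-1; the triple bond between C-6 and C-7.
Putting it together: dec-6-yn-1-ol.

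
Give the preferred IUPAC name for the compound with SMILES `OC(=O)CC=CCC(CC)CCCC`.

6-ethyldec-3-enoic acid

The longest chain bearing the –COOH group and the multiple bond is 10 carbons long (decane).
The principal characteristic group is a carboxylic acid (terminal –COOH), named with the suffix -oic acid.
A C=C double bond in the chain gives the infix -ene-.
Number the chain so that the carboxylic acid carbon is C-1 by definition.
This places the double bond between C-3 and C-4; an ethyl group at C-6.
Putting it together: 6-ethyldec-3-enoic acid.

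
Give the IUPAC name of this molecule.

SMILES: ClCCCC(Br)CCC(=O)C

5-bromo-8-chlorooctan-2-one

The longest carbon chain that includes the carbonyl has 8 carbons, so the parent hydride is octane.
The principal characteristic group is a ketone (C=O on an internal carbon), named with the suffix -one.
The numbering direction is chosen so that numbering from this end puts the carbonyl group at C-2 rather than C-7.
This places the carbonyl at C-2; a bromo group at C-5; a chloro group at C-8.
Substituent prefixes are cited in alphabetical order (multiplying prefixes like di-/tri- are ignored for ordering).
The name is 5-bromo-8-chlorooctan-2-one.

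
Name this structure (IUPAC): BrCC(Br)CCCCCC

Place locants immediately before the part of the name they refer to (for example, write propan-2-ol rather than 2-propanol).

The parent chain contains 8 carbons (octane).
Choose the numbering such that the substituent locant set {1,2} is lower than {7,8} at the first point of difference.
With this numbering: bromo groups at C-1 and C-2.
The name is 1,2-dibromooctane.

1,2-dibromooctane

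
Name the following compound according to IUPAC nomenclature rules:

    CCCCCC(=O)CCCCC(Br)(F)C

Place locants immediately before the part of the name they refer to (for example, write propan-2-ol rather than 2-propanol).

11-bromo-11-fluorododecan-6-one

The longest carbon chain that includes the carbonyl has 12 carbons, so the parent hydride is dodecane.
The principal characteristic group is a ketone (C=O on an internal carbon), named with the suffix -one.
Choose the numbering such that numbering from this end puts the carbonyl group at C-6 rather than C-7.
That gives the carbonyl at C-6; a bromo group at C-11; a fluoro group at C-11.
Prefixes are listed alphabetically: bromo, fluoro.
Putting it together: 11-bromo-11-fluorododecan-6-one.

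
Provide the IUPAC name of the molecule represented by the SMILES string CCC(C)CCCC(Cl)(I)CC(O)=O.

3-chloro-3-iodo-7-methylnonanoic acid

Counting along the main chain through the –COOH group gives 9 carbons: the parent is nonane.
The principal characteristic group is a carboxylic acid (terminal –COOH), named with the suffix -oic acid.
Number the chain so that the carboxylic acid carbon is C-1 by definition.
This places a chloro group at C-3; an iodo group at C-3; a methyl group at C-7.
Substituent prefixes are cited in alphabetical order (multiplying prefixes like di-/tri- are ignored for ordering).
Assembling the pieces gives 3-chloro-3-iodo-7-methylnonanoic acid.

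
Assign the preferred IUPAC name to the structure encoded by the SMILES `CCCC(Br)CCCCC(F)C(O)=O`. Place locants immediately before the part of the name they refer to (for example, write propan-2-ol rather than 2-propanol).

7-bromo-2-fluorodecanoic acid

The longest carbon chain that includes the –COOH group has 10 carbons, so the parent hydride is decane.
The highest-priority functional group is a carboxylic acid (terminal –COOH), so the name ends in -oic acid.
Number the chain so that the carboxylic acid carbon is C-1 by definition.
With this numbering: a bromo group at C-7; a fluoro group at C-2.
Substituent prefixes are cited in alphabetical order (multiplying prefixes like di-/tri- are ignored for ordering).
Putting it together: 7-bromo-2-fluorodecanoic acid.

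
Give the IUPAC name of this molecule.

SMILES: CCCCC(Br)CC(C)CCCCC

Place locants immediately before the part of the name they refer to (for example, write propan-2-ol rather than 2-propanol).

5-bromo-7-methyldodecane

The parent chain contains 12 carbons (dodecane).
Choose the numbering such that the substituent locant set {5,7} is lower than {6,8} at the first point of difference.
This places a bromo group at C-5; a methyl group at C-7.
Substituent prefixes are cited in alphabetical order (multiplying prefixes like di-/tri- are ignored for ordering).
Putting it together: 5-bromo-7-methyldodecane.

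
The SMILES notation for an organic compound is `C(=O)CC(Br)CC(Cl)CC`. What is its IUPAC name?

3-bromo-5-chloroheptanal

Counting along the main chain through the –CHO group gives 7 carbons: the parent is heptane.
The highest-priority functional group is an aldehyde (terminal –CHO), so the name ends in -al.
Choose the numbering such that the aldehyde carbon is C-1 by definition.
With this numbering: a bromo group at C-3; a chloro group at C-5.
Substituent prefixes are cited in alphabetical order (multiplying prefixes like di-/tri- are ignored for ordering).
Putting it together: 3-bromo-5-chloroheptanal.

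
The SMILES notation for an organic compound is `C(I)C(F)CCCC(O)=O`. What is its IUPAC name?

5-fluoro-6-iodohexanoic acid

The longest carbon chain that includes the –COOH group has 6 carbons, so the parent hydride is hexane.
The principal characteristic group is a carboxylic acid (terminal –COOH), named with the suffix -oic acid.
Choose the numbering such that the carboxylic acid carbon is C-1 by definition.
With this numbering: a fluoro group at C-5; an iodo group at C-6.
The substituents are ordered alphabetically, ignoring any di-/tri- multipliers.
Putting it together: 5-fluoro-6-iodohexanoic acid.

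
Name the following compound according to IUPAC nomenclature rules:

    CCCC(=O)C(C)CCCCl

8-chloro-5-methyloctan-4-one

The longest chain bearing the carbonyl is 8 carbons long (octane).
The principal characteristic group is a ketone (C=O on an internal carbon), named with the suffix -one.
The numbering direction is chosen so that numbering from this end puts the carbonyl group at C-4 rather than C-5.
That gives the carbonyl at C-4; a chloro group at C-8; a methyl group at C-5.
The substituents are ordered alphabetically, ignoring any di-/tri- multipliers.
Putting it together: 8-chloro-5-methyloctan-4-one.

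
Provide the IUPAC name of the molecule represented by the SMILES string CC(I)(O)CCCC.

2-iodohexan-2-ol

The longest carbon chain that includes the –OH group has 6 carbons, so the parent hydride is hexane.
The highest-priority functional group is an alcohol (–OH), so the name ends in -ol.
The numbering direction is chosen so that numbering from this end puts the hydroxyl group at C-2 rather than C-5.
This places the hydroxyl at C-2; an iodo group at C-2.
Assembling the pieces gives 2-iodohexan-2-ol.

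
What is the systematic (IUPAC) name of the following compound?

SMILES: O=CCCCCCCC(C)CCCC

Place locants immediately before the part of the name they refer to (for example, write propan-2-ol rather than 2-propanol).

The longest carbon chain that includes the –CHO group has 12 carbons, so the parent hydride is dodecane.
The highest-priority functional group is an aldehyde (terminal –CHO), so the name ends in -al.
The numbering direction is chosen so that the aldehyde carbon is C-1 by definition.
That gives a methyl group at C-8.
Assembling the pieces gives 8-methyldodecanal.

8-methyldodecanal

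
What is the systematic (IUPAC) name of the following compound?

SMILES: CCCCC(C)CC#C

4-methyloct-1-yne

Counting along the main chain through the multiple bond gives 8 carbons: the parent is octane.
There is one C≡C triple bond, indicated by the ending -yne.
The numbering direction is chosen so that numbering from this end puts the triple bond at C-1 rather than C-7.
That gives the triple bond between C-1 and C-2; a methyl group at C-4.
The name is 4-methyloct-1-yne.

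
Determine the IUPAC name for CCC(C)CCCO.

4-methylhexan-1-ol

Counting along the main chain through the –OH group gives 6 carbons: the parent is hexane.
An alcohol (–OH) is the principal characteristic group, giving the suffix -ol.
Choose the numbering such that numbering from this end puts the hydroxyl group at C-1 rather than C-6.
With this numbering: the hydroxyl at C-1; a methyl group at C-4.
Putting it together: 4-methylhexan-1-ol.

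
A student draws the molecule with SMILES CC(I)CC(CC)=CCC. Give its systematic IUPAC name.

4-ethyl-6-iodohept-3-ene

The longest carbon chain that includes the multiple bond has 7 carbons, so the parent hydride is heptane.
There is one C=C double bond, indicated by the ending -ene.
Number the chain so that numbering from this end puts the double bond at C-3 rather than C-4.
That gives the double bond between C-3 and C-4; an ethyl group at C-4; an iodo group at C-6.
Prefixes are listed alphabetically: ethyl, iodo.
The name is 4-ethyl-6-iodohept-3-ene.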